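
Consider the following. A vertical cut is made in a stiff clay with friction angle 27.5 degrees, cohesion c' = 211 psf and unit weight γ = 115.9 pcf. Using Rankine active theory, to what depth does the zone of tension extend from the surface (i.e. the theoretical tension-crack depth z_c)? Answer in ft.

6.00 ft

K_a = tan²(45° − 27.5°/2) = 0.3682; √K_a = 0.6068.
The active pressure is zero where K_a γ z = 2c√K_a, so z_c = 2c/(γ√K_a) = 2×211/(115.9×0.6068) = 6.000 ft.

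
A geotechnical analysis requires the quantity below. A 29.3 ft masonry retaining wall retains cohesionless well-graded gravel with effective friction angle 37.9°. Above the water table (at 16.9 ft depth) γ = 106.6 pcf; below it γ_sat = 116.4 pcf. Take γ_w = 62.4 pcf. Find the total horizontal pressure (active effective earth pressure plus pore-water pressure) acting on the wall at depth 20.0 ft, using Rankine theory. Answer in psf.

K_a = (1 − sin φ)/(1 + sin φ) = 0.2389.
γ' = 116.4 − 62.4 = 54.00 pcf.
Effective vertical stress at 20.0 ft: σ'_v = 106.6×16.9 + 54.00×3.10 = 1969 psf.
σ'_h = K_a σ'_v = 0.2389 × 1969 = 470.5 psf; u = γ_w × 3.10 = 193.4 psf.
Total σ_h = 470.5 + 193.4 = 663.9 psf.

664 psf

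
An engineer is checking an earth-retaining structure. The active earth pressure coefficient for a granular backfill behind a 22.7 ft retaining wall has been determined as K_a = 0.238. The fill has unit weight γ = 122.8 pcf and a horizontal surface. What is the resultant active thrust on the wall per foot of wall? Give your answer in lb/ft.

P = ½ K_a γ H² = 0.5 × 0.238 × 122.8 × 22.7² = 7530 lb/ft.

7530 lb/ft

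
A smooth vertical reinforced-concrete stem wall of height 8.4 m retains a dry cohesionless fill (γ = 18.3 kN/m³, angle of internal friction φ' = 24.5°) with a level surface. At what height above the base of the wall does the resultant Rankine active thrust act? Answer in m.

K_a = 0.4137.
The pressure distribution is triangular, so the resultant acts at H/3 above the base = 8.4/3 = 2.800 m.

2.80 m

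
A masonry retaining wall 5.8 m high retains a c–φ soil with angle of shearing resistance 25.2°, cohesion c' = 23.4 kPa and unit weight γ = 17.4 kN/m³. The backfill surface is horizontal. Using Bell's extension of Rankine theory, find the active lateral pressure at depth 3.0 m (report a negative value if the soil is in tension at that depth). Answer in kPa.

K_a = (1 − sin φ)/(1 + sin φ) = 0.4027.
σ_a = K_a γ z − 2c√K_a = 0.4027×17.4×3.0 − 2×23.4×0.6346 = -8.677 kPa.

-8.68 kPa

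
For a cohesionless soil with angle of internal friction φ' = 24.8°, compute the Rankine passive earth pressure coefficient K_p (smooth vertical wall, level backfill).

2.45

K_p = (1 + sin φ)/(1 − sin φ) = tan²(45° + 24.8°/2) = 2.445.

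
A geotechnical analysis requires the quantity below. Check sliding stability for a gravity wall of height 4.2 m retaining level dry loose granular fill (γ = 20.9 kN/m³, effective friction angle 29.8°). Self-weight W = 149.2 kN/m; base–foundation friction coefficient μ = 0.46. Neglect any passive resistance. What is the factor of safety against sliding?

K_a = tan²(45° − 29.8°/2) = 0.3360.
P_a = ½K_aγH² = 0.5×0.3360×20.9×4.2² = 61.94 kN/m, acting at H/3 = 1.400 m above the base.
FS_sliding = μW / P_a = 0.46×149.2 / 61.94 = 1.108.

1.11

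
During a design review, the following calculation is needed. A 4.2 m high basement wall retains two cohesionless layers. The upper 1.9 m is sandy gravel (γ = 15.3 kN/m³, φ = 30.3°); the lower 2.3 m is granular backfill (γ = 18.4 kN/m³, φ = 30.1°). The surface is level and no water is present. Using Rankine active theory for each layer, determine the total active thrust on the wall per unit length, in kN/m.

47.4 kN/m

K_a1 = tan²(45°−30.3°/2) = 0.3293; K_a2 = tan²(45°−30.1°/2) = 0.3320.
Layer 1: σ at base = K_a1 γ₁ h₁ = 9.573 kPa; P₁ = ½×9.573×1.9 = 9.095.
Layer 2: σ_v at top = γ₁h₁ = 29.07; σ_h top = K_a2×29.07 = 9.651; σ_h base = K_a2×(29.07+18.4×2.3) = 23.70.
P₂ = ½(9.651+23.70)×2.3 = 38.35. Total P_a = 9.095+38.35 = 47.45 kN/m.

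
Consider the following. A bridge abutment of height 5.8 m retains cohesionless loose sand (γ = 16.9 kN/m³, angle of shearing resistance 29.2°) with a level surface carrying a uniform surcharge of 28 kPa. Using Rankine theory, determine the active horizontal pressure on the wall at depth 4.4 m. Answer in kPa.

35.2 kPa

K_a = (1 − sin φ)/(1 + sin φ) = 0.3442.
σ_v = γz + q = 16.9 × 4.4 + 28 = 102.4 kPa.
σ_h = K_a σ_v = 0.3442 × 102.4 = 35.23 kPa.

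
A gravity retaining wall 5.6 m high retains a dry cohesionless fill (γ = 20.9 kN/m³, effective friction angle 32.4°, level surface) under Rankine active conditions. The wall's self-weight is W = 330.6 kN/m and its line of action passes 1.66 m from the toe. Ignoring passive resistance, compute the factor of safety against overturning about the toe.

K_a = tan²(45° − 32.4°/2) = 0.3022.
P_a = ½K_aγH² = 0.5×0.3022×20.9×5.6² = 99.04 kN/m, acting at H/3 = 1.867 m above the base.
Overturning moment M_o = P_a × H/3 = 99.04 × 1.867 = 184.9.
Resisting moment M_r = W × 1.66 = 330.6 × 1.66 = 548.8.
FS_overturning = M_r/M_o = 548.8/184.9 = 2.968.

2.97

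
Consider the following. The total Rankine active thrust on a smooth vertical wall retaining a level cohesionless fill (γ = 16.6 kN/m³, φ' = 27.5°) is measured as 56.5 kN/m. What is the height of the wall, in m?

4.30 m

K_a = 0.3682. P_a = ½ K_a γ H² ⇒ H = √(2P_a/(K_a γ)).
H = √(2×56.5/(0.3682×16.6)) = 4.300 m.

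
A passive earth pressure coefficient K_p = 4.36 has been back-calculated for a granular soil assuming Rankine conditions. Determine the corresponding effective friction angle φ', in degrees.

38.8°

K_p = (1+sin φ)/(1−sin φ) ⇒ sin φ = (K_p − 1)/(K_p + 1) = 0.6269.
φ = arcsin(0.6269) = 38.82°.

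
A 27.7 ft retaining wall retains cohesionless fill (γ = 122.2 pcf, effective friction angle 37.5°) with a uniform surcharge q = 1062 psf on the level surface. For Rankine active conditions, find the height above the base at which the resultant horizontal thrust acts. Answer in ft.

K_a = 0.2432.
Triangular part P₁ = ½K_aγH² = 11400 at H/3 = 9.233 ft; rectangular part P₂ = K_a q H = 7154 at H/2 = 13.85 ft.
ȳ = (P₁·9.233 + P₂·13.85)/(P₁+P₂) = 11.01 ft.

11.0 ft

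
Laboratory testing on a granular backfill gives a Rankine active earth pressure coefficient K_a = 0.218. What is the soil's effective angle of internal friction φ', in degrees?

39.9°

K_a = tan²(45° − φ/2) ⇒ 45° − φ/2 = arctan(√0.218) = 25.03°.
φ = 2(45° − 25.03°) = 39.94°.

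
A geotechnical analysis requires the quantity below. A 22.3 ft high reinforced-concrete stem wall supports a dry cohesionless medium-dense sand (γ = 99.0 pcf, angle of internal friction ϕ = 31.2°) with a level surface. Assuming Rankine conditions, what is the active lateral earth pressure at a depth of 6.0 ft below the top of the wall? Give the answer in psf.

K_a = (1 − sin φ)/(1 + sin φ) = 0.3175.
σ_h = K_a γ z = 0.3175 × 99.0 × 6.0 = 188.6 psf.

189 psf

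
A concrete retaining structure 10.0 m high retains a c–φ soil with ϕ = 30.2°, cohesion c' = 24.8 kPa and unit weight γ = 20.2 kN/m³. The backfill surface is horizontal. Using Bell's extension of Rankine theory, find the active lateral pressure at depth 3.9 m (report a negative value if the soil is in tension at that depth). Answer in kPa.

K_a = (1 − sin φ)/(1 + sin φ) = 0.3307.
σ_a = K_a γ z − 2c√K_a = 0.3307×20.2×3.9 − 2×24.8×0.5750 = -2.472 kPa.

-2.47 kPa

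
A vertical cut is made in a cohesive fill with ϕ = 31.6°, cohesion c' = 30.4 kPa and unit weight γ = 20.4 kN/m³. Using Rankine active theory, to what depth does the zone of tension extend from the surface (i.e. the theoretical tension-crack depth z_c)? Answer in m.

K_a = tan²(45° − 31.6°/2) = 0.3123; √K_a = 0.5589.
The active pressure is zero where K_a γ z = 2c√K_a, so z_c = 2c/(γ√K_a) = 2×30.4/(20.4×0.5589) = 5.333 m.

5.33 m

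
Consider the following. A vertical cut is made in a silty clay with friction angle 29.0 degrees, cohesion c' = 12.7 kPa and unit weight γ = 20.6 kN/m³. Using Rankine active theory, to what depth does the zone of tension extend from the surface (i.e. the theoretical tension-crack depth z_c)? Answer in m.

K_a = tan²(45° − 29.0°/2) = 0.3470; √K_a = 0.5890.
The active pressure is zero where K_a γ z = 2c√K_a, so z_c = 2c/(γ√K_a) = 2×12.7/(20.6×0.5890) = 2.093 m.

2.09 m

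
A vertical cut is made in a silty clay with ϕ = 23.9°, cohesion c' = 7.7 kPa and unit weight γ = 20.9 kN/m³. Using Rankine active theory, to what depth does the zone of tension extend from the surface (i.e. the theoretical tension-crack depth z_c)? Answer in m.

K_a = tan²(45° − 23.9°/2) = 0.4233; √K_a = 0.6506.
The active pressure is zero where K_a γ z = 2c√K_a, so z_c = 2c/(γ√K_a) = 2×7.7/(20.9×0.6506) = 1.132 m.

1.13 m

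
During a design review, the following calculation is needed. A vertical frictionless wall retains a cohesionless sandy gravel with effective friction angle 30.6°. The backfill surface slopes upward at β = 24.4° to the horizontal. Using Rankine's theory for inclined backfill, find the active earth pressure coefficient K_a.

K_a = cos β · (cos β − √(cos²β − cos²φ)) / (cos β + √(cos²β − cos²φ)).
cos β = 0.9107, cos φ = 0.8607, √(cos²β − cos²φ) = 0.2974.
K_a = 0.9107 × (0.9107 − 0.2974)/(0.9107 + 0.2974) = 0.4623.

0.462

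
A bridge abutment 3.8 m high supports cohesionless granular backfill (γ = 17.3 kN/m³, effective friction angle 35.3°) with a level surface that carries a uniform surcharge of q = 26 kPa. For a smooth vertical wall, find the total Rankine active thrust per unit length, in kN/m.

K_a = tan²(45° − φ/2) = 0.2675.
Soil triangle: ½ K_a γ H² = 0.5×0.2675×17.3×3.8² = 33.42 kN/m.
Surcharge rectangle: K_a q H = 0.2675×26×3.8 = 26.43 kN/m.
Total = 33.42 + 26.43 = 59.85 kN/m.

59.9 kN/m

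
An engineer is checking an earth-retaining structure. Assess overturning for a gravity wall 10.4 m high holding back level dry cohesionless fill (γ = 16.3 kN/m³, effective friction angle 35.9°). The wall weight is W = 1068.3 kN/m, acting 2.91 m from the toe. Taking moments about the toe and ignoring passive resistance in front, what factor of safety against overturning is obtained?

K_a = tan²(45° − 35.9°/2) = 0.2607.
P_a = ½K_aγH² = 0.5×0.2607×16.3×10.4² = 229.8 kN/m, acting at H/3 = 3.467 m above the base.
Overturning moment M_o = P_a × H/3 = 229.8 × 3.467 = 796.8.
Resisting moment M_r = W × 2.91 = 1068.3 × 2.91 = 3109.
FS_overturning = M_r/M_o = 3109/796.8 = 3.902.

3.90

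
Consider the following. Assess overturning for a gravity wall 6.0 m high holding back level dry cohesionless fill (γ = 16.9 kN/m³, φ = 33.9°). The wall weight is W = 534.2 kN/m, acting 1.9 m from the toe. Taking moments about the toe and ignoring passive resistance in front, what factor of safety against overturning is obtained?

5.88

K_a = tan²(45° − 33.9°/2) = 0.2839.
P_a = ½K_aγH² = 0.5×0.2839×16.9×6.0² = 86.36 kN/m, acting at H/3 = 2.000 m above the base.
Overturning moment M_o = P_a × H/3 = 86.36 × 2.000 = 172.7.
Resisting moment M_r = W × 1.9 = 534.2 × 1.9 = 1015.
FS_overturning = M_r/M_o = 1015/172.7 = 5.876.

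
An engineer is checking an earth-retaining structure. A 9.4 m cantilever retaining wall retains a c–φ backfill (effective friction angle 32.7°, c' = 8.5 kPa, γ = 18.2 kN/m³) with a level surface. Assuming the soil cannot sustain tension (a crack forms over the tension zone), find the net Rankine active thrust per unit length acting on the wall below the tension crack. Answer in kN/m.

K_a = 0.2985; √K_a = 0.5464.
Tension-crack depth z_c = 2c/(γ√K_a) = 2×8.5/(18.2×0.5464) = 1.710 m.
σ_a at base = K_a γ H − 2c√K_a = 0.2985×18.2×9.4 − 2×8.5×0.5464 = 41.78 kPa.
P_a = ½ × 41.78 × (H − z_c) = 0.5×41.78×7.690 = 160.6 kN/m.

161 kN/m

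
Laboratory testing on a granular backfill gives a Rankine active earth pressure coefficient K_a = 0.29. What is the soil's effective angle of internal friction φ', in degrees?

K_a = tan²(45° − φ/2) ⇒ 45° − φ/2 = arctan(√0.29) = 28.30°.
φ = 2(45° − 28.30°) = 33.39°.

33.4°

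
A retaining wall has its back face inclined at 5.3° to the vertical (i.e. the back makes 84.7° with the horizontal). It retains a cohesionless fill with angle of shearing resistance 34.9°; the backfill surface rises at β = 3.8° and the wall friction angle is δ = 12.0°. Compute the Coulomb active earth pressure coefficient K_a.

K_a = sin²(α+φ) / [sin²α · sin(α−δ) · (1 + √{sin(φ+δ)sin(φ−β) / (sin(α−δ)sin(α+β))})²].
With α = 84.7°, φ = 34.9°, δ = 12.0°, β = 3.8°: K_a = 0.3011.

0.301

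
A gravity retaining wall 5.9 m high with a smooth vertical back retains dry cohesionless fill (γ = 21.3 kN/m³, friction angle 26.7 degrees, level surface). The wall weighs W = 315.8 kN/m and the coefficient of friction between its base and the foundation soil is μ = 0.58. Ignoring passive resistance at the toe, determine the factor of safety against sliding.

K_a = tan²(45° − 26.7°/2) = 0.3800.
P_a = ½K_aγH² = 0.5×0.3800×21.3×5.9² = 140.9 kN/m, acting at H/3 = 1.967 m above the base.
FS_sliding = μW / P_a = 0.58×315.8 / 140.9 = 1.300.

1.30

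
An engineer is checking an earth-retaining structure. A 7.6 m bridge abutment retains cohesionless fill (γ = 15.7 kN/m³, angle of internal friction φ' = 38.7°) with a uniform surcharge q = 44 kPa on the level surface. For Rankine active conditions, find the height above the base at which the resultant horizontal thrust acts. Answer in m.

3.07 m

K_a = 0.2306.
Triangular part P₁ = ½K_aγH² = 104.6 at H/3 = 2.533 m; rectangular part P₂ = K_a q H = 77.11 at H/2 = 3.800 m.
ȳ = (P₁·2.533 + P₂·3.800)/(P₁+P₂) = 3.071 m.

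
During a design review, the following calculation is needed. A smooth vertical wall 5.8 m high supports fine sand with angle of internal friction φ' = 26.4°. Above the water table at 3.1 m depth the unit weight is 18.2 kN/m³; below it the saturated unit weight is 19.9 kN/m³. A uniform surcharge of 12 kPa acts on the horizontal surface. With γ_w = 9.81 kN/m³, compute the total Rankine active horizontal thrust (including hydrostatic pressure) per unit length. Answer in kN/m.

K_a = tan²(45° − φ/2) = 0.3844.
γ' = 19.9 − 9.81 = 10.09 kN/m³. h₂ = H − d_w = 2.7 m.
σ'_h: at surface K_a·q = 4.613; at WT K_a(q+γd_w) = 26.30; at base K_a(q+γd_w+γ'h₂) = 36.78 kPa.
P₁ = ½(4.613+26.30)×3.1 = 47.92; P₂ = ½(26.30+36.78)×2.7 = 85.16; P_w = ½γ_w h₂² = 35.76.
Total = 47.92+85.16+35.76 = 168.8 kN/m.

169 kN/m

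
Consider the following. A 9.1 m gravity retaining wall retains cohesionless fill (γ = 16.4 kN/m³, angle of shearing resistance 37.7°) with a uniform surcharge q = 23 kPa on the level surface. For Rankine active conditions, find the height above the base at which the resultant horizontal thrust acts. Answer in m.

3.39 m

K_a = 0.2411.
Triangular part P₁ = ½K_aγH² = 163.7 at H/3 = 3.033 m; rectangular part P₂ = K_a q H = 50.45 at H/2 = 4.550 m.
ȳ = (P₁·3.033 + P₂·4.550)/(P₁+P₂) = 3.391 m.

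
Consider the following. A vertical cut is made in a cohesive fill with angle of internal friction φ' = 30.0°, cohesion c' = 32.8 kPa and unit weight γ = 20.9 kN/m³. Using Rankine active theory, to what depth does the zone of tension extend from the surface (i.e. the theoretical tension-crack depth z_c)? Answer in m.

K_a = tan²(45° − 30.0°/2) = 0.3333; √K_a = 0.5774.
The active pressure is zero where K_a γ z = 2c√K_a, so z_c = 2c/(γ√K_a) = 2×32.8/(20.9×0.5774) = 5.436 m.

5.44 m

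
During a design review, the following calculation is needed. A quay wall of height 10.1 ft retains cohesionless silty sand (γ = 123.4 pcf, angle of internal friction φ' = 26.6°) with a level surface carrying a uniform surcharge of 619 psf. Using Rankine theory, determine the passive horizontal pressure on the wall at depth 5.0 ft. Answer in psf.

3240 psf

K_p = (1 + sin φ)/(1 − sin φ) = 2.622.
σ_v = γz + q = 123.4 × 5.0 + 619 = 1236 psf.
σ_h = K_p σ_v = 2.622 × 1236 = 3240 psf.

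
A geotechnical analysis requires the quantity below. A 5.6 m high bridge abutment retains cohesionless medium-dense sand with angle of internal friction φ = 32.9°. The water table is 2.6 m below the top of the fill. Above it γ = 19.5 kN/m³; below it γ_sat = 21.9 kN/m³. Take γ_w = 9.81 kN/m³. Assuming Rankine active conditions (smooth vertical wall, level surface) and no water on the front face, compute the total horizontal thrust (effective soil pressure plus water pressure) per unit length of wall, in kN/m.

125 kN/m

K_a = tan²(45° − φ/2) = 0.2960.
γ' = 21.9 − 9.81 = 12.09 kN/m³. Depth below WT = 3.0 m.
σ'_h at WT = K_a γ d_w = 15.01 kPa; at base = 15.01 + K_a γ' × 3.0 = 25.75 kPa.
P₁ (0–2.6 m) = ½×15.01×2.6 = 19.51. P₂ (2.6–5.6 m) = ½(15.01+25.75)×3.0 = 61.13.
P_w = ½ γ_w h₂² = 0.5×9.81×3.0² = 44.14. Total = 19.51+61.13+44.14 = 124.8 kN/m.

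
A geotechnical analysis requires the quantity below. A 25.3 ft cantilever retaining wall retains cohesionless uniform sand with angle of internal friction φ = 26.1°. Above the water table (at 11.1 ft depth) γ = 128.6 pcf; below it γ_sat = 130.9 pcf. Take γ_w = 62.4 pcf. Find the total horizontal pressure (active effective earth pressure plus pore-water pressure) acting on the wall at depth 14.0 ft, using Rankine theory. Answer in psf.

813 psf

K_a = (1 − sin φ)/(1 + sin φ) = 0.3889.
γ' = 130.9 − 62.4 = 68.50 pcf.
Effective vertical stress at 14.0 ft: σ'_v = 128.6×11.1 + 68.50×2.90 = 1626 psf.
σ'_h = K_a σ'_v = 0.3889 × 1626 = 632.5 psf; u = γ_w × 2.90 = 181.0 psf.
Total σ_h = 632.5 + 181.0 = 813.4 psf.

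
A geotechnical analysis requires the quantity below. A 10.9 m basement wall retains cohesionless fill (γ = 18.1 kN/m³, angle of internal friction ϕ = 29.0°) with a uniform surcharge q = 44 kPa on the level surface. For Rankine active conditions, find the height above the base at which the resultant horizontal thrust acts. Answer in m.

4.19 m

K_a = 0.3470.
Triangular part P₁ = ½K_aγH² = 373.1 at H/3 = 3.633 m; rectangular part P₂ = K_a q H = 166.4 at H/2 = 5.450 m.
ȳ = (P₁·3.633 + P₂·5.450)/(P₁+P₂) = 4.194 m.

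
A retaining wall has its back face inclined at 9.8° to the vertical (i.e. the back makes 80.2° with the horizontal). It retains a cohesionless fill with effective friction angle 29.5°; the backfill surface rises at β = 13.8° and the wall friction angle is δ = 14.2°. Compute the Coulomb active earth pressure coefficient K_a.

K_a = sin²(α+φ) / [sin²α · sin(α−δ) · (1 + √{sin(φ+δ)sin(φ−β) / (sin(α−δ)sin(α+β))})²].
With α = 80.2°, φ = 29.5°, δ = 14.2°, β = 13.8°: K_a = 0.4733.

0.473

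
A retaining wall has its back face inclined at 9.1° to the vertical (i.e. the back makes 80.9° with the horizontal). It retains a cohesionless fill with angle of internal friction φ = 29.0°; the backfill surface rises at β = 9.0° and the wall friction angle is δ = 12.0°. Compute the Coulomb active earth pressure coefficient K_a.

0.438

K_a = sin²(α+φ) / [sin²α · sin(α−δ) · (1 + √{sin(φ+δ)sin(φ−β) / (sin(α−δ)sin(α+β))})²].
With α = 80.9°, φ = 29.0°, δ = 12.0°, β = 9.0°: K_a = 0.4376.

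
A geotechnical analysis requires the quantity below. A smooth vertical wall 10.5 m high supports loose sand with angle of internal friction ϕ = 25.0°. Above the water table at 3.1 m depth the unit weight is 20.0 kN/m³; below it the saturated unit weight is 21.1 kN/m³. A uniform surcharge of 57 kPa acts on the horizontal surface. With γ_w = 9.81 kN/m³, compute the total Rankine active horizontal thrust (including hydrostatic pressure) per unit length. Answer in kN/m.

862 kN/m

K_a = tan²(45° − φ/2) = 0.4059.
γ' = 21.1 − 9.81 = 11.29 kN/m³. h₂ = H − d_w = 7.4 m.
σ'_h: at surface K_a·q = 23.13; at WT K_a(q+γd_w) = 48.30; at base K_a(q+γd_w+γ'h₂) = 82.21 kPa.
P₁ = ½(23.13+48.30)×3.1 = 110.7; P₂ = ½(48.30+82.21)×7.4 = 482.9; P_w = ½γ_w h₂² = 268.6.
Total = 110.7+482.9+268.6 = 862.2 kN/m.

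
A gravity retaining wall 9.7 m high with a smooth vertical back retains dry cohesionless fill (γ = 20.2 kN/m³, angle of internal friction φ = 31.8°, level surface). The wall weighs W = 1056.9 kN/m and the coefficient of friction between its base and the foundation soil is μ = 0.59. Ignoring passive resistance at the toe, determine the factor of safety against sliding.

2.12

K_a = tan²(45° − 31.8°/2) = 0.3098.
P_a = ½K_aγH² = 0.5×0.3098×20.2×9.7² = 294.4 kN/m, acting at H/3 = 3.233 m above the base.
FS_sliding = μW / P_a = 0.59×1056.9 / 294.4 = 2.118.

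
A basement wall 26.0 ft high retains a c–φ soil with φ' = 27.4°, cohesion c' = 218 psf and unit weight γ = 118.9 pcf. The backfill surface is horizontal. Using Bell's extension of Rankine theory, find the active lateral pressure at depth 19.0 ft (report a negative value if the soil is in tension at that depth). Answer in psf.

570 psf

K_a = (1 − sin φ)/(1 + sin φ) = 0.3697.
σ_a = K_a γ z − 2c√K_a = 0.3697×118.9×19.0 − 2×218×0.6080 = 570.0 psf.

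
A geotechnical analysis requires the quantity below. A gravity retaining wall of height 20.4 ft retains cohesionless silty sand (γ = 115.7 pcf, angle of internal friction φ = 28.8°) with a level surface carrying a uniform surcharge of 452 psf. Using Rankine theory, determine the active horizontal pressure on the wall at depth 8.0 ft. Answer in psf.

K_a = (1 − sin φ)/(1 + sin φ) = 0.3498.
σ_v = γz + q = 115.7 × 8.0 + 452 = 1378 psf.
σ_h = K_a σ_v = 0.3498 × 1378 = 481.8 psf.

482 psf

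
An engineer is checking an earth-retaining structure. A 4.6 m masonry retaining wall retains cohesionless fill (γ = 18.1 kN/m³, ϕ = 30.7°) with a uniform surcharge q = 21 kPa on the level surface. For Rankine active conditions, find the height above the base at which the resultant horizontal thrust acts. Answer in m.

1.79 m

K_a = 0.3240.
Triangular part P₁ = ½K_aγH² = 62.05 at H/3 = 1.533 m; rectangular part P₂ = K_a q H = 31.30 at H/2 = 2.300 m.
ȳ = (P₁·1.533 + P₂·2.300)/(P₁+P₂) = 1.790 m.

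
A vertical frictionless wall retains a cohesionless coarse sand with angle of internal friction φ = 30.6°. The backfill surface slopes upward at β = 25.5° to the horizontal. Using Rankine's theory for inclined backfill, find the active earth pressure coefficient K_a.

K_a = cos β · (cos β − √(cos²β − cos²φ)) / (cos β + √(cos²β − cos²φ)).
cos β = 0.9026, cos φ = 0.8607, √(cos²β − cos²φ) = 0.2716.
K_a = 0.9026 × (0.9026 − 0.2716)/(0.9026 + 0.2716) = 0.4850.

0.485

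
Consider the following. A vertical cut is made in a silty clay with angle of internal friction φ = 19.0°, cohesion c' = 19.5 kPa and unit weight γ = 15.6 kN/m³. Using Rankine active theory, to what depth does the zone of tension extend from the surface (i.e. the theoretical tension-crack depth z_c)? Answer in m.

K_a = tan²(45° − 19.0°/2) = 0.5088; √K_a = 0.7133.
The active pressure is zero where K_a γ z = 2c√K_a, so z_c = 2c/(γ√K_a) = 2×19.5/(15.6×0.7133) = 3.505 m.

3.50 m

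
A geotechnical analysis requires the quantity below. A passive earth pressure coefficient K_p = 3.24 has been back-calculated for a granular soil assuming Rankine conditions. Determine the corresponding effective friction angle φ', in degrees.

K_p = (1+sin φ)/(1−sin φ) ⇒ sin φ = (K_p − 1)/(K_p + 1) = 0.5283.
φ = arcsin(0.5283) = 31.89°.

31.9°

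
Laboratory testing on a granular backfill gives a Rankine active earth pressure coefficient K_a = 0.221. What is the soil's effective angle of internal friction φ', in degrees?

K_a = tan²(45° − φ/2) ⇒ 45° − φ/2 = arctan(√0.221) = 25.18°.
φ = 2(45° − 25.18°) = 39.64°.

39.6°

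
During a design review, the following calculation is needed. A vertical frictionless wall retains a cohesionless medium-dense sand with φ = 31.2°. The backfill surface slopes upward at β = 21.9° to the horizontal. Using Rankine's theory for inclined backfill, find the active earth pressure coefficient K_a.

K_a = cos β · (cos β − √(cos²β − cos²φ)) / (cos β + √(cos²β − cos²φ)).
cos β = 0.9278, cos φ = 0.8554, √(cos²β − cos²φ) = 0.3595.
K_a = 0.9278 × (0.9278 − 0.3595)/(0.9278 + 0.3595) = 0.4096.

0.410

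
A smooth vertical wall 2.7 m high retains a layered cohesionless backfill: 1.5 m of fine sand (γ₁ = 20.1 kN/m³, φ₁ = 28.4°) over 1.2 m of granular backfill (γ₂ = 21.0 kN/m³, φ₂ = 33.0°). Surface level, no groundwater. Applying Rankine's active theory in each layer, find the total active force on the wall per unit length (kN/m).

K_a1 = tan²(45°−28.4°/2) = 0.3554; K_a2 = tan²(45°−33.0°/2) = 0.2948.
Layer 1: σ at base = K_a1 γ₁ h₁ = 10.71 kPa; P₁ = ½×10.71×1.5 = 8.036.
Layer 2: σ_v at top = γ₁h₁ = 30.15; σ_h top = K_a2×30.15 = 8.888; σ_h base = K_a2×(30.15+21.0×1.2) = 16.32.
P₂ = ½(8.888+16.32)×1.2 = 15.12. Total P_a = 8.036+15.12 = 23.16 kN/m.

23.2 kN/m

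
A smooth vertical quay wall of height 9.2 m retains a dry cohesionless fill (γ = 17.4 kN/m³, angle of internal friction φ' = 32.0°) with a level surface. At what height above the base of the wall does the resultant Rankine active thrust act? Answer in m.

3.07 m

K_a = 0.3073.
The pressure distribution is triangular, so the resultant acts at H/3 above the base = 9.2/3 = 3.067 m.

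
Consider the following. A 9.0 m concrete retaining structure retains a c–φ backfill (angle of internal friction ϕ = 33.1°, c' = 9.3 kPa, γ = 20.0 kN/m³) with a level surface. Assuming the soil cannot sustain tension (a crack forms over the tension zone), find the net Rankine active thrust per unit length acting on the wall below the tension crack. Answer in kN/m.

K_a = 0.2936; √K_a = 0.5418.
Tension-crack depth z_c = 2c/(γ√K_a) = 2×9.3/(20.0×0.5418) = 1.716 m.
σ_a at base = K_a γ H − 2c√K_a = 0.2936×20.0×9.0 − 2×9.3×0.5418 = 42.77 kPa.
P_a = ½ × 42.77 × (H − z_c) = 0.5×42.77×7.284 = 155.7 kN/m.

156 kN/m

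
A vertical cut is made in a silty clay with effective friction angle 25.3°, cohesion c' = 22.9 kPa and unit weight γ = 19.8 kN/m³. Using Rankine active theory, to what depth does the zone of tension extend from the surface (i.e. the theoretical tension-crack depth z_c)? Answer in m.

K_a = tan²(45° − 25.3°/2) = 0.4012; √K_a = 0.6334.
The active pressure is zero where K_a γ z = 2c√K_a, so z_c = 2c/(γ√K_a) = 2×22.9/(19.8×0.6334) = 3.652 m.

3.65 m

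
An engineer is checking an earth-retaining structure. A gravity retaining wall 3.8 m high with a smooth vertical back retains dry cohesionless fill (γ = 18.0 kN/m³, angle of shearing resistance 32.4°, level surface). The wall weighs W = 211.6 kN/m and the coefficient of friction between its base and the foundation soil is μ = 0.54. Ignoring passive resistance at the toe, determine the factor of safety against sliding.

K_a = tan²(45° − 32.4°/2) = 0.3022.
P_a = ½K_aγH² = 0.5×0.3022×18.0×3.8² = 39.28 kN/m, acting at H/3 = 1.267 m above the base.
FS_sliding = μW / P_a = 0.54×211.6 / 39.28 = 2.909.

2.91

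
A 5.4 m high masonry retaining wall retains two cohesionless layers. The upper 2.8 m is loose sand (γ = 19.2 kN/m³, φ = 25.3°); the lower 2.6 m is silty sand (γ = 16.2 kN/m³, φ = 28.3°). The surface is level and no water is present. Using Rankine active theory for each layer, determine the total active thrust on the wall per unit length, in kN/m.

K_a1 = tan²(45°−25.3°/2) = 0.4012; K_a2 = tan²(45°−28.3°/2) = 0.3568.
Layer 1: σ at base = K_a1 γ₁ h₁ = 21.57 kPa; P₁ = ½×21.57×2.8 = 30.20.
Layer 2: σ_v at top = γ₁h₁ = 53.76; σ_h top = K_a2×53.76 = 19.18; σ_h base = K_a2×(53.76+16.2×2.6) = 34.21.
P₂ = ½(19.18+34.21)×2.6 = 69.40. Total P_a = 30.20+69.40 = 99.60 kN/m.

99.6 kN/m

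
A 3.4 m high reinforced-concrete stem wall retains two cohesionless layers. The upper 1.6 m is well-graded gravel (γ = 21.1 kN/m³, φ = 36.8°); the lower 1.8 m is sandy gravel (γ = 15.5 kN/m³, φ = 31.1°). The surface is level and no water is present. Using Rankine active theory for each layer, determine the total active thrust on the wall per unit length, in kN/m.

K_a1 = tan²(45°−36.8°/2) = 0.2508; K_a2 = tan²(45°−31.1°/2) = 0.3188.
Layer 1: σ at base = K_a1 γ₁ h₁ = 8.466 kPa; P₁ = ½×8.466×1.6 = 6.773.
Layer 2: σ_v at top = γ₁h₁ = 33.76; σ_h top = K_a2×33.76 = 10.76; σ_h base = K_a2×(33.76+15.5×1.8) = 19.66.
P₂ = ½(10.76+19.66)×1.8 = 27.38. Total P_a = 6.773+27.38 = 34.15 kN/m.

34.2 kN/m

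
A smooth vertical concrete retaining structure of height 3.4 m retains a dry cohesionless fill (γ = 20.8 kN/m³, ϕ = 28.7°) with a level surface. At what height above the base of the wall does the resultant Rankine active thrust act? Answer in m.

1.13 m

K_a = 0.3511.
The pressure distribution is triangular, so the resultant acts at H/3 above the base = 3.4/3 = 1.133 m.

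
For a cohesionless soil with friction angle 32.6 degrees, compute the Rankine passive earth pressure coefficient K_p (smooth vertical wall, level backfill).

3.34

K_p = (1 + sin φ)/(1 − sin φ) = tan²(45° + 32.6°/2) = 3.336.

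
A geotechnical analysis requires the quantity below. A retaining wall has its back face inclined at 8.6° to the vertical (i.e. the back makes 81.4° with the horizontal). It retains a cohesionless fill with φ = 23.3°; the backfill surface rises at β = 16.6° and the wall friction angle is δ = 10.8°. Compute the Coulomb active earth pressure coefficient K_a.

0.634

K_a = sin²(α+φ) / [sin²α · sin(α−δ) · (1 + √{sin(φ+δ)sin(φ−β) / (sin(α−δ)sin(α+β))})²].
With α = 81.4°, φ = 23.3°, δ = 10.8°, β = 16.6°: K_a = 0.6344.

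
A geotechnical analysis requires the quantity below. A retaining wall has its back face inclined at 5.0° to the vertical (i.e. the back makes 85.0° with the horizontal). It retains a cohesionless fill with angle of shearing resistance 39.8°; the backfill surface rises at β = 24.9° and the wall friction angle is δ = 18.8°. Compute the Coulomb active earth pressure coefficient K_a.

K_a = sin²(α+φ) / [sin²α · sin(α−δ) · (1 + √{sin(φ+δ)sin(φ−β) / (sin(α−δ)sin(α+β))})²].
With α = 85.0°, φ = 39.8°, δ = 18.8°, β = 24.9°: K_a = 0.3278.

0.328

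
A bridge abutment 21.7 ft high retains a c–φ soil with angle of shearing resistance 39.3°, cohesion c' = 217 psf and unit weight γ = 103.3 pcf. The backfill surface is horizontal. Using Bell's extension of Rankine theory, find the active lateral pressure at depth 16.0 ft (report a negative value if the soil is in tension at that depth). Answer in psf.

K_a = (1 − sin φ)/(1 + sin φ) = 0.2245.
σ_a = K_a γ z − 2c√K_a = 0.2245×103.3×16.0 − 2×217×0.4738 = 165.4 psf.

165 psf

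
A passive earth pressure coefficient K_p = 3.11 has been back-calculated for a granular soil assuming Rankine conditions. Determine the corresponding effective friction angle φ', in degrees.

K_p = (1+sin φ)/(1−sin φ) ⇒ sin φ = (K_p − 1)/(K_p + 1) = 0.5134.
φ = arcsin(0.5134) = 30.89°.

30.9°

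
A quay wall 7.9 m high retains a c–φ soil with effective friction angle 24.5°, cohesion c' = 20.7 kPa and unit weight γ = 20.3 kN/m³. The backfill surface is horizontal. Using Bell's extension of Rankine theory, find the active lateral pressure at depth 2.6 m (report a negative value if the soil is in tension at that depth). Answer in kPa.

-4.79 kPa

K_a = (1 − sin φ)/(1 + sin φ) = 0.4137.
σ_a = K_a γ z − 2c√K_a = 0.4137×20.3×2.6 − 2×20.7×0.6432 = -4.792 kPa.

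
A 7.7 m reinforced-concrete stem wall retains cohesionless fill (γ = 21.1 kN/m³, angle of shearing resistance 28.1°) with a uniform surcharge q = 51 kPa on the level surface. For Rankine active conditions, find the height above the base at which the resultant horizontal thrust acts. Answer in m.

3.06 m

K_a = 0.3596.
Triangular part P₁ = ½K_aγH² = 224.9 at H/3 = 2.567 m; rectangular part P₂ = K_a q H = 141.2 at H/2 = 3.850 m.
ȳ = (P₁·2.567 + P₂·3.850)/(P₁+P₂) = 3.062 m.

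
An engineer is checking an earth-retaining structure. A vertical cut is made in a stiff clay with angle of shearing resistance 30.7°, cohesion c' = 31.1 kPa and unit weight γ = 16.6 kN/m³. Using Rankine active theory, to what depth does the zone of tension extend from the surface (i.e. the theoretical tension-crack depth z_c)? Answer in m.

6.58 m

K_a = tan²(45° − 30.7°/2) = 0.3240; √K_a = 0.5692.
The active pressure is zero where K_a γ z = 2c√K_a, so z_c = 2c/(γ√K_a) = 2×31.1/(16.6×0.5692) = 6.583 m.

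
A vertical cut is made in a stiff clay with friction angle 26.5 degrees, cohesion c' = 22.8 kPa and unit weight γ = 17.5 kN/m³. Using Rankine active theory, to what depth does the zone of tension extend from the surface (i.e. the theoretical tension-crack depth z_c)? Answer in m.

4.21 m

K_a = tan²(45° − 26.5°/2) = 0.3829; √K_a = 0.6188.
The active pressure is zero where K_a γ z = 2c√K_a, so z_c = 2c/(γ√K_a) = 2×22.8/(17.5×0.6188) = 4.211 m.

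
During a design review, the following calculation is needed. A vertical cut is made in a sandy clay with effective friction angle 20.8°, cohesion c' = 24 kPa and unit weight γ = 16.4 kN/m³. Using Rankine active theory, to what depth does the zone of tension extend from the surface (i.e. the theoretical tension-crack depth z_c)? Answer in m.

4.24 m

K_a = tan²(45° − 20.8°/2) = 0.4759; √K_a = 0.6899.
The active pressure is zero where K_a γ z = 2c√K_a, so z_c = 2c/(γ√K_a) = 2×24/(16.4×0.6899) = 4.243 m.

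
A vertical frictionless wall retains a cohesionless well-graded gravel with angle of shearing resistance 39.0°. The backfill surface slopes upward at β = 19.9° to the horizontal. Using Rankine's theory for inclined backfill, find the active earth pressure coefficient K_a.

K_a = cos β · (cos β − √(cos²β − cos²φ)) / (cos β + √(cos²β − cos²φ)).
cos β = 0.9403, cos φ = 0.7771, √(cos²β − cos²φ) = 0.5293.
K_a = 0.9403 × (0.9403 − 0.5293)/(0.9403 + 0.5293) = 0.2629.

0.263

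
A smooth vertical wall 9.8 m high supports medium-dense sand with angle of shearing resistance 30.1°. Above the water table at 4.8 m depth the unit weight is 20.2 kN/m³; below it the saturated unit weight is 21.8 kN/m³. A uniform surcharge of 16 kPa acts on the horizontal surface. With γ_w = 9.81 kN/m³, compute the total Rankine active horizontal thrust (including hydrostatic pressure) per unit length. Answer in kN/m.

K_a = tan²(45° − φ/2) = 0.3320.
γ' = 21.8 − 9.81 = 11.99 kN/m³. h₂ = H − d_w = 5.0 m.
σ'_h: at surface K_a·q = 5.312; at WT K_a(q+γd_w) = 37.50; at base K_a(q+γd_w+γ'h₂) = 57.40 kPa.
P₁ = ½(5.312+37.50)×4.8 = 102.8; P₂ = ½(37.50+57.40)×5.0 = 237.3; P_w = ½γ_w h₂² = 122.6.
Total = 102.8+237.3+122.6 = 462.6 kN/m.

463 kN/m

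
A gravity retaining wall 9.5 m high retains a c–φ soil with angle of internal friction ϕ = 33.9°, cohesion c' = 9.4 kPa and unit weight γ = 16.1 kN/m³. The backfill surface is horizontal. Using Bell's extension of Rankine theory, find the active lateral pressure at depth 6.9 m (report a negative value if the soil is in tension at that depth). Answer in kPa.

K_a = (1 − sin φ)/(1 + sin φ) = 0.2839.
σ_a = K_a γ z − 2c√K_a = 0.2839×16.1×6.9 − 2×9.4×0.5328 = 21.52 kPa.

21.5 kPa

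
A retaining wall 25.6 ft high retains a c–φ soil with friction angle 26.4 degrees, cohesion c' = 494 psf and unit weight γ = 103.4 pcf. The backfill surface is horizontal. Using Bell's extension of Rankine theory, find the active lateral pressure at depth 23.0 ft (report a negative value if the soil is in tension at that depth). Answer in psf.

K_a = (1 − sin φ)/(1 + sin φ) = 0.3844.
σ_a = K_a γ z − 2c√K_a = 0.3844×103.4×23.0 − 2×494×0.6200 = 301.7 psf.

302 psf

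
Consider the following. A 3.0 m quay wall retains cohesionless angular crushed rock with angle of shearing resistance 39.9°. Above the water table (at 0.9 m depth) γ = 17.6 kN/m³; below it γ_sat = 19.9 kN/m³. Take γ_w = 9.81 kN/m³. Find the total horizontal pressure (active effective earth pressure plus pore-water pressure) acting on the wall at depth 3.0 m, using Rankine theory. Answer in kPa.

28.7 kPa

K_a = (1 − sin φ)/(1 + sin φ) = 0.2184.
γ' = 19.9 − 9.81 = 10.09 kN/m³.
Effective vertical stress at 3.0 m: σ'_v = 17.6×0.9 + 10.09×2.10 = 37.03 kPa.
σ'_h = K_a σ'_v = 0.2184 × 37.03 = 8.088 kPa; u = γ_w × 2.10 = 20.60 kPa.
Total σ_h = 8.088 + 20.60 = 28.69 kPa.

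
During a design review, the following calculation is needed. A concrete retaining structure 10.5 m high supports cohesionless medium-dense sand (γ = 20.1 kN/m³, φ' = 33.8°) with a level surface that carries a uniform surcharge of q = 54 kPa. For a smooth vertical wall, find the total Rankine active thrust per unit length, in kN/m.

K_a = tan²(45° − φ/2) = 0.2851.
Soil triangle: ½ K_a γ H² = 0.5×0.2851×20.1×10.5² = 315.9 kN/m.
Surcharge rectangle: K_a q H = 0.2851×54×10.5 = 161.7 kN/m.
Total = 315.9 + 161.7 = 477.6 kN/m.

478 kN/m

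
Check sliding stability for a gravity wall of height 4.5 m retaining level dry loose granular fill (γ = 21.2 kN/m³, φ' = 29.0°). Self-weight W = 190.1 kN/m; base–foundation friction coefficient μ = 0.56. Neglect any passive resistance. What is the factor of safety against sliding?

K_a = tan²(45° − 29.0°/2) = 0.3470.
P_a = ½K_aγH² = 0.5×0.3470×21.2×4.5² = 74.48 kN/m, acting at H/3 = 1.500 m above the base.
FS_sliding = μW / P_a = 0.56×190.1 / 74.48 = 1.429.

1.43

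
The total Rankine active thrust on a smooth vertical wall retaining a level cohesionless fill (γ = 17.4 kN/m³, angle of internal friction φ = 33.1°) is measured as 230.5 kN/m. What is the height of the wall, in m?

K_a = 0.2936. P_a = ½ K_a γ H² ⇒ H = √(2P_a/(K_a γ)).
H = √(2×230.5/(0.2936×17.4)) = 9.500 m.

9.50 m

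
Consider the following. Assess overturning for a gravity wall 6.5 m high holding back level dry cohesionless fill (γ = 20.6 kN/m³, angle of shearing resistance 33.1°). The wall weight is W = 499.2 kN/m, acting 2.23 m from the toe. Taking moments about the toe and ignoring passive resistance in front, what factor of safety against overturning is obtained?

4.02

K_a = tan²(45° − 33.1°/2) = 0.2936.
P_a = ½K_aγH² = 0.5×0.2936×20.6×6.5² = 127.8 kN/m, acting at H/3 = 2.167 m above the base.
Overturning moment M_o = P_a × H/3 = 127.8 × 2.167 = 276.8.
Resisting moment M_r = W × 2.23 = 499.2 × 2.23 = 1113.
FS_overturning = M_r/M_o = 1113/276.8 = 4.022.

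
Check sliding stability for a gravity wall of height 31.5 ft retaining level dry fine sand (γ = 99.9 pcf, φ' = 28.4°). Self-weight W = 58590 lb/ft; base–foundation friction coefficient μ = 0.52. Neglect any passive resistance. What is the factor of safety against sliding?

1.73

K_a = tan²(45° − 28.4°/2) = 0.3554.
P_a = ½K_aγH² = 0.5×0.3554×99.9×31.5² = 17610 lb/ft, acting at H/3 = 10.50 ft above the base.
FS_sliding = μW / P_a = 0.52×58590 / 17610 = 1.730.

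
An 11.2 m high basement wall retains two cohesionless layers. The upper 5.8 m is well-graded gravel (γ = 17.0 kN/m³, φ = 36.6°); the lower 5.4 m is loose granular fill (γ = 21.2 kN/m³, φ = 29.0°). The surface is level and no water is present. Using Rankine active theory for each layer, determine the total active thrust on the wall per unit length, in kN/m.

364 kN/m

K_a1 = tan²(45°−36.6°/2) = 0.2530; K_a2 = tan²(45°−29.0°/2) = 0.3470.
Layer 1: σ at base = K_a1 γ₁ h₁ = 24.94 kPa; P₁ = ½×24.94×5.8 = 72.33.
Layer 2: σ_v at top = γ₁h₁ = 98.60; σ_h top = K_a2×98.60 = 34.21; σ_h base = K_a2×(98.60+21.2×5.4) = 73.93.
P₂ = ½(34.21+73.93)×5.4 = 292.0. Total P_a = 72.33+292.0 = 364.3 kN/m.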